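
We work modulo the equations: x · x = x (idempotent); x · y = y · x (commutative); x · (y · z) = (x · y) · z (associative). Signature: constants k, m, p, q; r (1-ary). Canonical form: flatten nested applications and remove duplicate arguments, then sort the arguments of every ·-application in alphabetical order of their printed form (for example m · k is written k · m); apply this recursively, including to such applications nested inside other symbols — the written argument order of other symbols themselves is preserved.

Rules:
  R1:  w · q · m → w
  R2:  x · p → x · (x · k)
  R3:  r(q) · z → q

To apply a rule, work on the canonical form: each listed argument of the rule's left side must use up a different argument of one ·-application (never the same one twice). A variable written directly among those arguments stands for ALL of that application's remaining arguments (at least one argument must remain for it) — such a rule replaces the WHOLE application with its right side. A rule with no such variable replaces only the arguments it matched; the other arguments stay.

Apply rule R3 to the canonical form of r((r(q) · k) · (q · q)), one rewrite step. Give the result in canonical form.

Canonical form:  r(k · q · r(q))
Apply R3:  consuming r(q);  z := k · q
Every leftover argument binds to the variable; the entire application is replaced.
New term:  r(q)

Answer: r(q)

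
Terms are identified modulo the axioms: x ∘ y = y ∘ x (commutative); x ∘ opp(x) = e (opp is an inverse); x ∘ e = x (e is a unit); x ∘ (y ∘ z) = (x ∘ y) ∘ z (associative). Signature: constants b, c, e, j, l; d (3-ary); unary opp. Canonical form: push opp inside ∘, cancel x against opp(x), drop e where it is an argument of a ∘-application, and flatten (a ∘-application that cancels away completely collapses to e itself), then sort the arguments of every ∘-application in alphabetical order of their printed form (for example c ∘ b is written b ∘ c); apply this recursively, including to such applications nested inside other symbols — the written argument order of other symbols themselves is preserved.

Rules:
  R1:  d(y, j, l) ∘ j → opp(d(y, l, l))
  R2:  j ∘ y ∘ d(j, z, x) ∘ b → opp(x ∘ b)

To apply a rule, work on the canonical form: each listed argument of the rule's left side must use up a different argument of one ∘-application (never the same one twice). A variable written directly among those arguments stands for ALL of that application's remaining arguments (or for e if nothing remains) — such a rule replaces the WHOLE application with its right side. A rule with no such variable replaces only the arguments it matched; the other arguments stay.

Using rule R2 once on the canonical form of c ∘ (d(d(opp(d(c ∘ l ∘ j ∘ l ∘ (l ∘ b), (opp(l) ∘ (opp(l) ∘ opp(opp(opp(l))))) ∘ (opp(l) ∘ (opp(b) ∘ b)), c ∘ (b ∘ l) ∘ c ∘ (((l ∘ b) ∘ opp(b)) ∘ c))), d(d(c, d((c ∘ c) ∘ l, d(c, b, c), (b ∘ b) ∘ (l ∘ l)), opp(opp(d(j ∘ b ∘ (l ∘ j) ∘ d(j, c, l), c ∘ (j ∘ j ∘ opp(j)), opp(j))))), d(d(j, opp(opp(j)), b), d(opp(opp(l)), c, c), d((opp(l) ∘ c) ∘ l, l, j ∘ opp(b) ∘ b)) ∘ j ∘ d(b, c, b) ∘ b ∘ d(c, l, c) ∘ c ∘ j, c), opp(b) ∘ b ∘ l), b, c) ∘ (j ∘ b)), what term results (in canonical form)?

Canonical form:  b ∘ c ∘ d(d(opp(d(b ∘ c ∘ j ∘ l ∘ l ∘ l, opp(l) ∘ opp(l) ∘ opp(l) ∘ opp(l), b ∘ c ∘ c ∘ c ∘ l ∘ l)), d(d(c, d(c ∘ c ∘ l, d(c, b, c), b ∘ b ∘ l ∘ l), d(b ∘ d(j, c, l) ∘ j ∘ j ∘ l, c ∘ j, opp(j))), b ∘ c ∘ d(b, c, b) ∘ d(c, l, c) ∘ d(d(j, j, b), d(l, c, c), d(c, l, j)) ∘ j ∘ j, c), l), b, c) ∘ j
Match R2:  consume b, d(j, c, l), j;  x := l, y := j ∘ l, z := c
Every leftover argument binds to the variable; the entire application is replaced.
New term:  b ∘ c ∘ d(d(opp(d(b ∘ c ∘ j ∘ l ∘ l ∘ l, opp(l) ∘ opp(l) ∘ opp(l) ∘ opp(l), b ∘ c ∘ c ∘ c ∘ l ∘ l)), d(d(c, d(c ∘ c ∘ l, d(c, b, c), b ∘ b ∘ l ∘ l), d(opp(b) ∘ opp(l), c ∘ j, opp(j))), b ∘ c ∘ d(b, c, b) ∘ d(c, l, c) ∘ d(d(j, j, b), d(l, c, c), d(c, l, j)) ∘ j ∘ j, c), l), b, c) ∘ j

Answer: b ∘ c ∘ d(d(opp(d(b ∘ c ∘ j ∘ l ∘ l ∘ l, opp(l) ∘ opp(l) ∘ opp(l) ∘ opp(l), b ∘ c ∘ c ∘ c ∘ l ∘ l)), d(d(c, d(c ∘ c ∘ l, d(c, b, c), b ∘ b ∘ l ∘ l), d(opp(b) ∘ opp(l), c ∘ j, opp(j))), b ∘ c ∘ d(b, c, b) ∘ d(c, l, c) ∘ d(d(j, j, b), d(l, c, c), d(c, l, j)) ∘ j ∘ j, c), l), b, c) ∘ j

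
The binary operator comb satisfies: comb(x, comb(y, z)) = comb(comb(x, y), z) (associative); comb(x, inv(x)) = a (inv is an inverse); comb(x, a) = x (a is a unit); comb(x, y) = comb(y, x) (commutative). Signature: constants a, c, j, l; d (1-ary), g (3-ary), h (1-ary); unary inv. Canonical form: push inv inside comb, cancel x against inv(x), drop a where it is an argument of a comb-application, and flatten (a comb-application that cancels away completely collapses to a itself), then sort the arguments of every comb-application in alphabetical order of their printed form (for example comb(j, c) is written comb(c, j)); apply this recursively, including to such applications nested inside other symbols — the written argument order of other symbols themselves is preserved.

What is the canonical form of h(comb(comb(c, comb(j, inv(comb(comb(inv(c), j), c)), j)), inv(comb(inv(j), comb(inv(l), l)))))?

Descend into:  comb(comb(c, comb(j, inv(comb(comb(inv(c), j), c)), j)), inv(comb(inv(j), comb(inv(l), l))))
Push inv inside:  distribute inv over comb and collapse double inv
Cancel:  l cancels
Collect terms:  comb(c, j, j)
Put back:  h(comb(c, j, j))

Answer: h(comb(c, j, j))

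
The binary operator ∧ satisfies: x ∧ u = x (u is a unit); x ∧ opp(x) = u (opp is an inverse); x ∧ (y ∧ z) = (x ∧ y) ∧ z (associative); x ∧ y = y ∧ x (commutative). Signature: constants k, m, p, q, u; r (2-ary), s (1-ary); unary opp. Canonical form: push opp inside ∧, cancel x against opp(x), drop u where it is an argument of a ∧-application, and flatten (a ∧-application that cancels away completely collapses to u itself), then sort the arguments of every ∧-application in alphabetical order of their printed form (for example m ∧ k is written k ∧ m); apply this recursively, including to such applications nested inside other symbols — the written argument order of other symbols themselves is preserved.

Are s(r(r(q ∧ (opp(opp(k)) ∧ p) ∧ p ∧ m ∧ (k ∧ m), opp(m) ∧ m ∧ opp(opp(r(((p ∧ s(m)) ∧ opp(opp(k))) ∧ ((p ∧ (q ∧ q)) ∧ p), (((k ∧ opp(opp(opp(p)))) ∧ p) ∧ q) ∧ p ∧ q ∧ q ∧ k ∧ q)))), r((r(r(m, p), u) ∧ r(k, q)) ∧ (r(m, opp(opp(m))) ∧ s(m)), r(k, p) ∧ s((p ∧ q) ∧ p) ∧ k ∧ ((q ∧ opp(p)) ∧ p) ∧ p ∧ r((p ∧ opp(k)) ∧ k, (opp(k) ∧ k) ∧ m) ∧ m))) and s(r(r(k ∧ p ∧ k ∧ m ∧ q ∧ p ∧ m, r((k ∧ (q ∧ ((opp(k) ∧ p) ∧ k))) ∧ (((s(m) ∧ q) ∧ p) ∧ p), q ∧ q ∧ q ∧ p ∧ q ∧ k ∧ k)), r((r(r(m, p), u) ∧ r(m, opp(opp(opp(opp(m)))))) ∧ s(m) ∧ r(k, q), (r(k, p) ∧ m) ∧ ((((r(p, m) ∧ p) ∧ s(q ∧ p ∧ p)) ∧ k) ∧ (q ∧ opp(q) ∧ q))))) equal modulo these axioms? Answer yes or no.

Left:  s(r(r(q ∧ (opp(opp(k)) ∧ p) ∧ p ∧ m ∧ (k ∧ m), opp(m) ∧ m ∧ opp(opp(r(((p ∧ s(m)) ∧ opp(opp(k))) ∧ ((p ∧ (q ∧ q)) ∧ p), (((k ∧ opp(opp(opp(p)))) ∧ p) ∧ q) ∧ p ∧ q ∧ q ∧ k ∧ q)))), r((r(r(m, p), u) ∧ r(k, q)) ∧ (r(m, opp(opp(m))) ∧ s(m)), r(k, p) ∧ s((p ∧ q) ∧ p) ∧ k ∧ ((q ∧ opp(p)) ∧ p) ∧ p ∧ r((p ∧ opp(k)) ∧ k, (opp(k) ∧ k) ∧ m) ∧ m)))
  Work inside:  opp(m) ∧ m ∧ opp(opp(r(((p ∧ s(m)) ∧ opp(opp(k))) ∧ ((p ∧ (q ∧ q)) ∧ p), (((k ∧ opp(opp(opp(p)))) ∧ p) ∧ q) ∧ p ∧ q ∧ q ∧ k ∧ q)))
  Push opp inside:  distribute opp over ∧ and collapse double opp
  Cancel inverse pairs:  m cancels
  Combine occurrences:  r(k ∧ p ∧ p ∧ p ∧ q ∧ q ∧ s(m), k ∧ k ∧ p ∧ q ∧ q ∧ q ∧ q)
  Reassemble:  s(r(r(k ∧ k ∧ m ∧ m ∧ p ∧ p ∧ q, r(k ∧ p ∧ p ∧ p ∧ q ∧ q ∧ s(m), k ∧ k ∧ p ∧ q ∧ q ∧ q ∧ q)), r(r(k, q) ∧ r(m, m) ∧ r(r(m, p), u) ∧ s(m), k ∧ m ∧ p ∧ q ∧ r(k, p) ∧ r(p, m) ∧ s(p ∧ p ∧ q))))
Right:  s(r(r(k ∧ p ∧ k ∧ m ∧ q ∧ p ∧ m, r((k ∧ (q ∧ ((opp(k) ∧ p) ∧ k))) ∧ (((s(m) ∧ q) ∧ p) ∧ p), q ∧ q ∧ q ∧ p ∧ q ∧ k ∧ k)), r((r(r(m, p), u) ∧ r(m, opp(opp(opp(opp(m)))))) ∧ s(m) ∧ r(k, q), (r(k, p) ∧ m) ∧ ((((r(p, m) ∧ p) ∧ s(q ∧ p ∧ p)) ∧ k) ∧ (q ∧ opp(q) ∧ q)))))
  Focus inside:  (r(k, p) ∧ m) ∧ ((((r(p, m) ∧ p) ∧ s(q ∧ p ∧ p)) ∧ k) ∧ (q ∧ opp(q) ∧ q))
  Collect terms:  r(k, p) ∧ m ∧ r(p, m) ∧ p ∧ s(p ∧ p ∧ q) ∧ k ∧ q
  Order the arguments:  k ∧ m ∧ p ∧ q ∧ r(k, p) ∧ r(p, m) ∧ s(p ∧ p ∧ q)
  Put back:  s(r(r(k ∧ k ∧ m ∧ m ∧ p ∧ p ∧ q, r(k ∧ p ∧ p ∧ p ∧ q ∧ q ∧ s(m), k ∧ k ∧ p ∧ q ∧ q ∧ q ∧ q)), r(r(k, q) ∧ r(m, m) ∧ r(r(m, p), u) ∧ s(m), k ∧ m ∧ p ∧ q ∧ r(k, p) ∧ r(p, m) ∧ s(p ∧ p ∧ q))))

Answer: yes — both canonical forms are s(r(r(k ∧ k ∧ m ∧ m ∧ p ∧ p ∧ q, r(k ∧ p ∧ p ∧ p ∧ q ∧ q ∧ s(m), k ∧ k ∧ p ∧ q ∧ q ∧ q ∧ q)), r(r(k, q) ∧ r(m, m) ∧ r(r(m, p), u) ∧ s(m), k ∧ m ∧ p ∧ q ∧ r(k, p) ∧ r(p, m) ∧ s(p ∧ p ∧ q))))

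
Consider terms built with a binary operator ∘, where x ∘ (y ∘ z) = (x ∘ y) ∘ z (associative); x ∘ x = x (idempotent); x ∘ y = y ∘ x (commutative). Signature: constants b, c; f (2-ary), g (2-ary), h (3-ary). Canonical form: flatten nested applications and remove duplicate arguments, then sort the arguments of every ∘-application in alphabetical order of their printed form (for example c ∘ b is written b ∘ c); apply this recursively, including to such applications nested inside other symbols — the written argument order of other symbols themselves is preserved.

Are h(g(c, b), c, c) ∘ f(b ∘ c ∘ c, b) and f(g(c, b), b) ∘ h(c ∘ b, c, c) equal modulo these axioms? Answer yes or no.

Answer: no — f(b ∘ c, b) ∘ h(g(c, b), c, c) vs f(g(c, b), b) ∘ h(b ∘ c, c, c)

Derivation:
Left:  h(g(c, b), c, c) ∘ f(b ∘ c ∘ c, b)
  Canonicalize subterm:  f(b ∘ c ∘ c, b)  →  f(b ∘ c, b)
  Sort arguments:  f(b ∘ c, b) ∘ h(g(c, b), c, c)
Right:  f(g(c, b), b) ∘ h(c ∘ b, c, c)
  Simplify inside:  h(c ∘ b, c, c)  →  h(b ∘ c, c, c)
  Sort arguments:  f(g(c, b), b) ∘ h(b ∘ c, c, c)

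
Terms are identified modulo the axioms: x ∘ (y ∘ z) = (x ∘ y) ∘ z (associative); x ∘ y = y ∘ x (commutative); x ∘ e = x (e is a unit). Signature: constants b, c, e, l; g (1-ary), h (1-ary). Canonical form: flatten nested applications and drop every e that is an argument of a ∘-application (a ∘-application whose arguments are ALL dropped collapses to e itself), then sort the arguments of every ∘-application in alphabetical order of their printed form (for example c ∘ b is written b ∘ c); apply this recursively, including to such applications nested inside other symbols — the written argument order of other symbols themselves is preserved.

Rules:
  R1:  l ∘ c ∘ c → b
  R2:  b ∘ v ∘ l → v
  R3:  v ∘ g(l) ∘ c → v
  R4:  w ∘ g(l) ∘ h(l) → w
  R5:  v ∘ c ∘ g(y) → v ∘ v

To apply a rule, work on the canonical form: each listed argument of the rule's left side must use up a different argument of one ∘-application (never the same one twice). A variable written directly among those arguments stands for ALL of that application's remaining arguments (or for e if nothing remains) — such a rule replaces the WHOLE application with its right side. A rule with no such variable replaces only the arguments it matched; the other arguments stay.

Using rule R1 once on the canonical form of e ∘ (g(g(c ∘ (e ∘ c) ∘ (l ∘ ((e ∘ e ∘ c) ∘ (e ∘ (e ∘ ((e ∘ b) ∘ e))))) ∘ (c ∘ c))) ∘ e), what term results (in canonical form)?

Canonical form:  g(g(b ∘ c ∘ c ∘ c ∘ c ∘ c ∘ l))
R1 matches:  uses c, c, l
New term:  g(g(b ∘ b ∘ c ∘ c ∘ c))

Answer: g(g(b ∘ b ∘ c ∘ c ∘ c))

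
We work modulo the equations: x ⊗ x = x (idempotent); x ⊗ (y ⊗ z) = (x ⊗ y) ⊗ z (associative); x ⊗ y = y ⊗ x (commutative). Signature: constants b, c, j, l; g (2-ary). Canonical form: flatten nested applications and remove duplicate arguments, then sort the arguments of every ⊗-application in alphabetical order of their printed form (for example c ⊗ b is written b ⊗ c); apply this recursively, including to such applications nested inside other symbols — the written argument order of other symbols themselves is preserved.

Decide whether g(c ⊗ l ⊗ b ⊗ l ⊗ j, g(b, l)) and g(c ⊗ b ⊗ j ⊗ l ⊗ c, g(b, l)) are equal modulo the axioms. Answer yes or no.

Answer: yes — both canonical forms are g(b ⊗ c ⊗ j ⊗ l, g(b, l))

Derivation:
Left:  g(c ⊗ l ⊗ b ⊗ l ⊗ j, g(b, l))
  Descend into:  c ⊗ l ⊗ b ⊗ l ⊗ j
  Idempotence:  drop duplicate l
  Sort arguments:  b ⊗ c ⊗ j ⊗ l
  Put back:  g(b ⊗ c ⊗ j ⊗ l, g(b, l))
Right:  g(c ⊗ b ⊗ j ⊗ l ⊗ c, g(b, l))
  Focus inside:  c ⊗ b ⊗ j ⊗ l ⊗ c
  Idempotence:  drop duplicate c
  Sort arguments:  b ⊗ c ⊗ j ⊗ l
  Reassemble:  g(b ⊗ c ⊗ j ⊗ l, g(b, l))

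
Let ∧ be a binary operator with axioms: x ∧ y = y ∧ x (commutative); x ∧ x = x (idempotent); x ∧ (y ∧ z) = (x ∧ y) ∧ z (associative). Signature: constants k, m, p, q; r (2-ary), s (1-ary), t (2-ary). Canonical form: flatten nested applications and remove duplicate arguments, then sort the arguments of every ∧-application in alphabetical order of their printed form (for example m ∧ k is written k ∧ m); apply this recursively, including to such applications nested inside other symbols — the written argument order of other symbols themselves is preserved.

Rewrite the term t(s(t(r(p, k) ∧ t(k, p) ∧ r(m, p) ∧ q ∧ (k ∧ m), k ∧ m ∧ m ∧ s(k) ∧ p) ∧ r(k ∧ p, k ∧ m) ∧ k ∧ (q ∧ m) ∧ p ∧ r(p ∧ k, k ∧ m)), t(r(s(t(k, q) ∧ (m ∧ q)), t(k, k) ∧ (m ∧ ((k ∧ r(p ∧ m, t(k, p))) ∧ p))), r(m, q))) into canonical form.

Answer: t(s(k ∧ m ∧ p ∧ q ∧ r(k ∧ p, k ∧ m) ∧ t(k ∧ m ∧ q ∧ r(m, p) ∧ r(p, k) ∧ t(k, p), k ∧ m ∧ p ∧ s(k))), t(r(s(m ∧ q ∧ t(k, q)), k ∧ m ∧ p ∧ r(m ∧ p, t(k, p)) ∧ t(k, k)), r(m, q)))

Derivation:
Focus inside:  t(r(p, k) ∧ t(k, p) ∧ r(m, p) ∧ q ∧ (k ∧ m), k ∧ m ∧ m ∧ s(k) ∧ p) ∧ r(k ∧ p, k ∧ m) ∧ k ∧ (q ∧ m) ∧ p ∧ r(p ∧ k, k ∧ m)
Un-nest:  t(r(p, k) ∧ t(k, p) ∧ r(m, p) ∧ q ∧ (k ∧ m), k ∧ m ∧ m ∧ s(k) ∧ p) ∧ r(k ∧ p, k ∧ m) ∧ k ∧ q ∧ m ∧ p ∧ r(p ∧ k, k ∧ m)
Canonicalize subterm:  t(r(p, k) ∧ t(k, p) ∧ r(m, p) ∧ q ∧ (k ∧ m), k ∧ m ∧ m ∧ s(k) ∧ p)  →  t(k ∧ m ∧ q ∧ r(m, p) ∧ r(p, k) ∧ t(k, p), k ∧ m ∧ p ∧ s(k))
Inside:  r(p ∧ k, k ∧ m)  →  r(k ∧ p, k ∧ m)
Drop duplicates:  drop duplicate r(k ∧ p, k ∧ m)
Sort:  k ∧ m ∧ p ∧ q ∧ r(k ∧ p, k ∧ m) ∧ t(k ∧ m ∧ q ∧ r(m, p) ∧ r(p, k) ∧ t(k, p), k ∧ m ∧ p ∧ s(k))
Reassemble:  t(s(k ∧ m ∧ p ∧ q ∧ r(k ∧ p, k ∧ m) ∧ t(k ∧ m ∧ q ∧ r(m, p) ∧ r(p, k) ∧ t(k, p), k ∧ m ∧ p ∧ s(k))), t(r(s(m ∧ q ∧ t(k, q)), k ∧ m ∧ p ∧ r(m ∧ p, t(k, p)) ∧ t(k, k)), r(m, q)))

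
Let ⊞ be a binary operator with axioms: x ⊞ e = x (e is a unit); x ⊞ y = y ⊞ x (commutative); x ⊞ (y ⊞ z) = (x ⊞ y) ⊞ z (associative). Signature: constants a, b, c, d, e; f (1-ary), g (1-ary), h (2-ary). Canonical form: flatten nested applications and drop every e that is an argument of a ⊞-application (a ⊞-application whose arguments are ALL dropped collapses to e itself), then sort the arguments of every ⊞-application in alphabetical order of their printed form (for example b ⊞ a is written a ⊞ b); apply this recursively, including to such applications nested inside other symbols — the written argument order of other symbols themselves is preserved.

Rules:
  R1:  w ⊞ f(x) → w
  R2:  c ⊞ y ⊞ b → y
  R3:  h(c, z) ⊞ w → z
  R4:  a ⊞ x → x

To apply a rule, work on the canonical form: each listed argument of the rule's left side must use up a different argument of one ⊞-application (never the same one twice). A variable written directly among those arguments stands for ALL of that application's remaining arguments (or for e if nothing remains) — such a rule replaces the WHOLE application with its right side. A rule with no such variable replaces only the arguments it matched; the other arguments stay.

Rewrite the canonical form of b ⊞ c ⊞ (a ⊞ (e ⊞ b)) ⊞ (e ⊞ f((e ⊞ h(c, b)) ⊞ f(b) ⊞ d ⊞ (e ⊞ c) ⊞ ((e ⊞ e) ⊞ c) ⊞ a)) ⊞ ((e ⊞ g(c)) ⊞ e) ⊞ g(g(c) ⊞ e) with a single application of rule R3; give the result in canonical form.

Answer: a ⊞ b ⊞ b ⊞ c ⊞ f(b) ⊞ g(c) ⊞ g(g(c))

Derivation:
Canonical form:  a ⊞ b ⊞ b ⊞ c ⊞ f(a ⊞ c ⊞ c ⊞ d ⊞ f(b) ⊞ h(c, b)) ⊞ g(c) ⊞ g(g(c))
Apply R3:  consuming h(c, b);  w := a ⊞ c ⊞ c ⊞ d ⊞ f(b), z := b
The variable takes the whole remainder — replace the entire application.
Giving:  a ⊞ b ⊞ b ⊞ c ⊞ f(b) ⊞ g(c) ⊞ g(g(c))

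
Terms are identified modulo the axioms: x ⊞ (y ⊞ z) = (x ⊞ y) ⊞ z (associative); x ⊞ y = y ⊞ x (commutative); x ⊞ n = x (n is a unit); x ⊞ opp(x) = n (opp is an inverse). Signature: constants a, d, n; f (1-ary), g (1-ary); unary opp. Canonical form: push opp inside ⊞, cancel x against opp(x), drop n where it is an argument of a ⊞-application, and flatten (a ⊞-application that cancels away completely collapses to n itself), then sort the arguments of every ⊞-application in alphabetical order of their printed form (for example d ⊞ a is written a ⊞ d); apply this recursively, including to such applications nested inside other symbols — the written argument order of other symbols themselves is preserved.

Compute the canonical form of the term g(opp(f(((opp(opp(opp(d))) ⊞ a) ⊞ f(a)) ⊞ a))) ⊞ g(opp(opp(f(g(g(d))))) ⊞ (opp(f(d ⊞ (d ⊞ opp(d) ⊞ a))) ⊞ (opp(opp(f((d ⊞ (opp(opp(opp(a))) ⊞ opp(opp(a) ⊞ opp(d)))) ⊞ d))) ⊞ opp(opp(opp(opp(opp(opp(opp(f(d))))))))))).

Answer: g(f(d ⊞ d ⊞ d) ⊞ f(g(g(d))) ⊞ opp(f(a ⊞ d)) ⊞ opp(f(d))) ⊞ g(opp(f(a ⊞ a ⊞ f(a) ⊞ opp(d))))

Derivation:
Push opp inside:  distribute opp over ⊞ and collapse double opp
Collect:  g(opp(f(a ⊞ a ⊞ f(a) ⊞ opp(d)))) ⊞ g(f(d ⊞ d ⊞ d) ⊞ f(g(g(d))) ⊞ opp(f(a ⊞ d)) ⊞ opp(f(d)))
Sort:  g(f(d ⊞ d ⊞ d) ⊞ f(g(g(d))) ⊞ opp(f(a ⊞ d)) ⊞ opp(f(d))) ⊞ g(opp(f(a ⊞ a ⊞ f(a) ⊞ opp(d))))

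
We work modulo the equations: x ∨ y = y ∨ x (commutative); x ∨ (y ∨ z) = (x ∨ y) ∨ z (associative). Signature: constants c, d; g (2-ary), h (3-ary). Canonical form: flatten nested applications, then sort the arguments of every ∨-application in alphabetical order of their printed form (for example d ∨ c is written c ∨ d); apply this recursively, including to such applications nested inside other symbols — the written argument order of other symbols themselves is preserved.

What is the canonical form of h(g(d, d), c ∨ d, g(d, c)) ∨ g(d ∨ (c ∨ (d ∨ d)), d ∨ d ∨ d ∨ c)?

Canonicalize subterm:  g(d ∨ (c ∨ (d ∨ d)), d ∨ d ∨ d ∨ c)  →  g(c ∨ d ∨ d ∨ d, c ∨ d ∨ d ∨ d)
Sort arguments:  g(c ∨ d ∨ d ∨ d, c ∨ d ∨ d ∨ d) ∨ h(g(d, d), c ∨ d, g(d, c))

Answer: g(c ∨ d ∨ d ∨ d, c ∨ d ∨ d ∨ d) ∨ h(g(d, d), c ∨ d, g(d, c))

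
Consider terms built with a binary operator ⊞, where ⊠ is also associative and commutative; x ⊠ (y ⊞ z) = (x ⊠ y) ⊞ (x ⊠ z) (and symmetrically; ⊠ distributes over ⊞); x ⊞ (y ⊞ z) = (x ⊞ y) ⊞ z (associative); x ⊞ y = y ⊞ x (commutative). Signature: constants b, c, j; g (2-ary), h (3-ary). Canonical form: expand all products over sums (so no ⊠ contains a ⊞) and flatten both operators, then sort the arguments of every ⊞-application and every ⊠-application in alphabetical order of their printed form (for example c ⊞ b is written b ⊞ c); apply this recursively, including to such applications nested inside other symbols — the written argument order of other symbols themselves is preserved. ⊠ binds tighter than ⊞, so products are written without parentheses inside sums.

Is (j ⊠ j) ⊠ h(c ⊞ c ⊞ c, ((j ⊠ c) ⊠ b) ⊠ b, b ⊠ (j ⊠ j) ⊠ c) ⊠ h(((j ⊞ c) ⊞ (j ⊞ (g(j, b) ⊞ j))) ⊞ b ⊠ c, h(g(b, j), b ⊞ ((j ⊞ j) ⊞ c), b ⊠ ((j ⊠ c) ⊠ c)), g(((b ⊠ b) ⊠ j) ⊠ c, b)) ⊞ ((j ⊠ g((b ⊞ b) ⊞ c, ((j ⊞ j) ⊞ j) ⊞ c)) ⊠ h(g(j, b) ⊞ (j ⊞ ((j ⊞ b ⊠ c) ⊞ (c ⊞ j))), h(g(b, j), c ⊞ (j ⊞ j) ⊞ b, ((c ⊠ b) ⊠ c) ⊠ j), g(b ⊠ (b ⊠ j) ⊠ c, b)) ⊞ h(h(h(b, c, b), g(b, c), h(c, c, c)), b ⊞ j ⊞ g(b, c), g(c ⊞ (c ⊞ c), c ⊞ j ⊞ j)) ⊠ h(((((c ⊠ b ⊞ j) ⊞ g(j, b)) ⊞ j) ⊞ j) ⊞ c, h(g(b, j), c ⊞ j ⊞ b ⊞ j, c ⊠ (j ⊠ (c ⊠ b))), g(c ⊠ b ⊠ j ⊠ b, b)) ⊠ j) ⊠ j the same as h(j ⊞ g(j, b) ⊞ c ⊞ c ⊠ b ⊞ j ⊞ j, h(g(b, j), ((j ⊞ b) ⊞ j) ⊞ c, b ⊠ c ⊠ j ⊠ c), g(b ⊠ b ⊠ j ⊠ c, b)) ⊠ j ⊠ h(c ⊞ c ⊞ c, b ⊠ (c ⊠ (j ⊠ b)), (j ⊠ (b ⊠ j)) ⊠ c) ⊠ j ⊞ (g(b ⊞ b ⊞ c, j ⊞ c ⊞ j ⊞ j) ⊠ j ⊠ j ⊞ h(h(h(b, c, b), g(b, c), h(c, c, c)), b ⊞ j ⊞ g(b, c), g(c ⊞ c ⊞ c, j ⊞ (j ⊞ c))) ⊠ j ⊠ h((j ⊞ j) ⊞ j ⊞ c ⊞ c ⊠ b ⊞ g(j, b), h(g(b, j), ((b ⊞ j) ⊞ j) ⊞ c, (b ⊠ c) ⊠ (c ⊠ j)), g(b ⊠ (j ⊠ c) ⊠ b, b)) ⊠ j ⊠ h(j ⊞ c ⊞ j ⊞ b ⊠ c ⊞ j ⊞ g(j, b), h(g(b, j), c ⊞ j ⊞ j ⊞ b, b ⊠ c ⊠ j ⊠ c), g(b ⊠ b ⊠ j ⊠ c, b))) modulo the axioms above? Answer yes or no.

Left:  (j ⊠ j) ⊠ h(c ⊞ c ⊞ c, ((j ⊠ c) ⊠ b) ⊠ b, b ⊠ (j ⊠ j) ⊠ c) ⊠ h(((j ⊞ c) ⊞ (j ⊞ (g(j, b) ⊞ j))) ⊞ b ⊠ c, h(g(b, j), b ⊞ ((j ⊞ j) ⊞ c), b ⊠ ((j ⊠ c) ⊠ c)), g(((b ⊠ b) ⊠ j) ⊠ c, b)) ⊞ ((j ⊠ g((b ⊞ b) ⊞ c, ((j ⊞ j) ⊞ j) ⊞ c)) ⊠ h(g(j, b) ⊞ (j ⊞ ((j ⊞ b ⊠ c) ⊞ (c ⊞ j))), h(g(b, j), c ⊞ (j ⊞ j) ⊞ b, ((c ⊠ b) ⊠ c) ⊠ j), g(b ⊠ (b ⊠ j) ⊠ c, b)) ⊞ h(h(h(b, c, b), g(b, c), h(c, c, c)), b ⊞ j ⊞ g(b, c), g(c ⊞ (c ⊞ c), c ⊞ j ⊞ j)) ⊠ h(((((c ⊠ b ⊞ j) ⊞ g(j, b)) ⊞ j) ⊞ j) ⊞ c, h(g(b, j), c ⊞ j ⊞ b ⊞ j, c ⊠ (j ⊠ (c ⊠ b))), g(c ⊠ b ⊠ j ⊠ b, b)) ⊠ j) ⊠ j
  Expand:  h(b ⊠ c ⊞ c ⊞ g(j, b) ⊞ j ⊞ j ⊞ j, h(g(b, j), b ⊞ c ⊞ j ⊞ j, b ⊠ c ⊠ c ⊠ j), g(b ⊠ b ⊠ c ⊠ j, b)) ⊠ h(c ⊞ c ⊞ c, b ⊠ b ⊠ c ⊠ j, b ⊠ c ⊠ j ⊠ j) ⊠ j ⊠ j ⊞ g(b ⊞ b ⊞ c, c ⊞ j ⊞ j ⊞ j) ⊠ h(b ⊠ c ⊞ c ⊞ g(j, b) ⊞ j ⊞ j ⊞ j, h(g(b, j), b ⊞ c ⊞ j ⊞ j, b ⊠ c ⊠ c ⊠ j), g(b ⊠ b ⊠ c ⊠ j, b)) ⊠ j ⊠ j ⊞ h(b ⊠ c ⊞ c ⊞ g(j, b) ⊞ j ⊞ j ⊞ j, h(g(b, j), b ⊞ c ⊞ j ⊞ j, b ⊠ c ⊠ c ⊠ j), g(b ⊠ b ⊠ c ⊠ j, b)) ⊠ h(h(h(b, c, b), g(b, c), h(c, c, c)), b ⊞ g(b, c) ⊞ j, g(c ⊞ c ⊞ c, c ⊞ j ⊞ j)) ⊠ j ⊠ j
  Order the arguments:  g(b ⊞ b ⊞ c, c ⊞ j ⊞ j ⊞ j) ⊠ h(b ⊠ c ⊞ c ⊞ g(j, b) ⊞ j ⊞ j ⊞ j, h(g(b, j), b ⊞ c ⊞ j ⊞ j, b ⊠ c ⊠ c ⊠ j), g(b ⊠ b ⊠ c ⊠ j, b)) ⊠ j ⊠ j ⊞ h(b ⊠ c ⊞ c ⊞ g(j, b) ⊞ j ⊞ j ⊞ j, h(g(b, j), b ⊞ c ⊞ j ⊞ j, b ⊠ c ⊠ c ⊠ j), g(b ⊠ b ⊠ c ⊠ j, b)) ⊠ h(c ⊞ c ⊞ c, b ⊠ b ⊠ c ⊠ j, b ⊠ c ⊠ j ⊠ j) ⊠ j ⊠ j ⊞ h(b ⊠ c ⊞ c ⊞ g(j, b) ⊞ j ⊞ j ⊞ j, h(g(b, j), b ⊞ c ⊞ j ⊞ j, b ⊠ c ⊠ c ⊠ j), g(b ⊠ b ⊠ c ⊠ j, b)) ⊠ h(h(h(b, c, b), g(b, c), h(c, c, c)), b ⊞ g(b, c) ⊞ j, g(c ⊞ c ⊞ c, c ⊞ j ⊞ j)) ⊠ j ⊠ j
Right:  h(j ⊞ g(j, b) ⊞ c ⊞ c ⊠ b ⊞ j ⊞ j, h(g(b, j), ((j ⊞ b) ⊞ j) ⊞ c, b ⊠ c ⊠ j ⊠ c), g(b ⊠ b ⊠ j ⊠ c, b)) ⊠ j ⊠ h(c ⊞ c ⊞ c, b ⊠ (c ⊠ (j ⊠ b)), (j ⊠ (b ⊠ j)) ⊠ c) ⊠ j ⊞ (g(b ⊞ b ⊞ c, j ⊞ c ⊞ j ⊞ j) ⊠ j ⊠ j ⊞ h(h(h(b, c, b), g(b, c), h(c, c, c)), b ⊞ j ⊞ g(b, c), g(c ⊞ c ⊞ c, j ⊞ (j ⊞ c))) ⊠ j ⊠ h((j ⊞ j) ⊞ j ⊞ c ⊞ c ⊠ b ⊞ g(j, b), h(g(b, j), ((b ⊞ j) ⊞ j) ⊞ c, (b ⊠ c) ⊠ (c ⊠ j)), g(b ⊠ (j ⊠ c) ⊠ b, b)) ⊠ j ⊠ h(j ⊞ c ⊞ j ⊞ b ⊠ c ⊞ j ⊞ g(j, b), h(g(b, j), c ⊞ j ⊞ j ⊞ b, b ⊠ c ⊠ j ⊠ c), g(b ⊠ b ⊠ j ⊠ c, b)))
  Flatten:  h(b ⊠ c ⊞ c ⊞ g(j, b) ⊞ j ⊞ j ⊞ j, h(g(b, j), b ⊞ c ⊞ j ⊞ j, b ⊠ c ⊠ c ⊠ j), g(b ⊠ b ⊠ c ⊠ j, b)) ⊠ h(c ⊞ c ⊞ c, b ⊠ b ⊠ c ⊠ j, b ⊠ c ⊠ j ⊠ j) ⊠ j ⊠ j ⊞ g(b ⊞ b ⊞ c, c ⊞ j ⊞ j ⊞ j) ⊠ j ⊠ j ⊞ h(b ⊠ c ⊞ c ⊞ g(j, b) ⊞ j ⊞ j ⊞ j, h(g(b, j), b ⊞ c ⊞ j ⊞ j, b ⊠ c ⊠ c ⊠ j), g(b ⊠ b ⊠ c ⊠ j, b)) ⊠ h(b ⊠ c ⊞ c ⊞ g(j, b) ⊞ j ⊞ j ⊞ j, h(g(b, j), b ⊞ c ⊞ j ⊞ j, b ⊠ c ⊠ c ⊠ j), g(b ⊠ b ⊠ c ⊠ j, b)) ⊠ h(h(h(b, c, b), g(b, c), h(c, c, c)), b ⊞ g(b, c) ⊞ j, g(c ⊞ c ⊞ c, c ⊞ j ⊞ j)) ⊠ j ⊠ j
  Order the arguments:  g(b ⊞ b ⊞ c, c ⊞ j ⊞ j ⊞ j) ⊠ j ⊠ j ⊞ h(b ⊠ c ⊞ c ⊞ g(j, b) ⊞ j ⊞ j ⊞ j, h(g(b, j), b ⊞ c ⊞ j ⊞ j, b ⊠ c ⊠ c ⊠ j), g(b ⊠ b ⊠ c ⊠ j, b)) ⊠ h(b ⊠ c ⊞ c ⊞ g(j, b) ⊞ j ⊞ j ⊞ j, h(g(b, j), b ⊞ c ⊞ j ⊞ j, b ⊠ c ⊠ c ⊠ j), g(b ⊠ b ⊠ c ⊠ j, b)) ⊠ h(h(h(b, c, b), g(b, c), h(c, c, c)), b ⊞ g(b, c) ⊞ j, g(c ⊞ c ⊞ c, c ⊞ j ⊞ j)) ⊠ j ⊠ j ⊞ h(b ⊠ c ⊞ c ⊞ g(j, b) ⊞ j ⊞ j ⊞ j, h(g(b, j), b ⊞ c ⊞ j ⊞ j, b ⊠ c ⊠ c ⊠ j), g(b ⊠ b ⊠ c ⊠ j, b)) ⊠ h(c ⊞ c ⊞ c, b ⊠ b ⊠ c ⊠ j, b ⊠ c ⊠ j ⊠ j) ⊠ j ⊠ j

Answer: no — g(b ⊞ b ⊞ c, c ⊞ j ⊞ j ⊞ j) ⊠ h(b ⊠ c ⊞ c ⊞ g(j, b) ⊞ j ⊞ j ⊞ j, h(g(b, j), b ⊞ c ⊞ j ⊞ j, b ⊠ c ⊠ c ⊠ j), g(b ⊠ b ⊠ c ⊠ j, b)) ⊠ j ⊠ j ⊞ h(b ⊠ c ⊞ c ⊞ g(j, b) ⊞ j ⊞ j ⊞ j, h(g(b, j), b ⊞ c ⊞ j ⊞ j, b ⊠ c ⊠ c ⊠ j), g(b ⊠ b ⊠ c ⊠ j, b)) ⊠ h(c ⊞ c ⊞ c, b ⊠ b ⊠ c ⊠ j, b ⊠ c ⊠ j ⊠ j) ⊠ j ⊠ j ⊞ h(b ⊠ c ⊞ c ⊞ g(j, b) ⊞ j ⊞ j ⊞ j, h(g(b, j), b ⊞ c ⊞ j ⊞ j, b ⊠ c ⊠ c ⊠ j), g(b ⊠ b ⊠ c ⊠ j, b)) ⊠ h(h(h(b, c, b), g(b, c), h(c, c, c)), b ⊞ g(b, c) ⊞ j, g(c ⊞ c ⊞ c, c ⊞ j ⊞ j)) ⊠ j ⊠ j vs g(b ⊞ b ⊞ c, c ⊞ j ⊞ j ⊞ j) ⊠ j ⊠ j ⊞ h(b ⊠ c ⊞ c ⊞ g(j, b) ⊞ j ⊞ j ⊞ j, h(g(b, j), b ⊞ c ⊞ j ⊞ j, b ⊠ c ⊠ c ⊠ j), g(b ⊠ b ⊠ c ⊠ j, b)) ⊠ h(b ⊠ c ⊞ c ⊞ g(j, b) ⊞ j ⊞ j ⊞ j, h(g(b, j), b ⊞ c ⊞ j ⊞ j, b ⊠ c ⊠ c ⊠ j), g(b ⊠ b ⊠ c ⊠ j, b)) ⊠ h(h(h(b, c, b), g(b, c), h(c, c, c)), b ⊞ g(b, c) ⊞ j, g(c ⊞ c ⊞ c, c ⊞ j ⊞ j)) ⊠ j ⊠ j ⊞ h(b ⊠ c ⊞ c ⊞ g(j, b) ⊞ j ⊞ j ⊞ j, h(g(b, j), b ⊞ c ⊞ j ⊞ j, b ⊠ c ⊠ c ⊠ j), g(b ⊠ b ⊠ c ⊠ j, b)) ⊠ h(c ⊞ c ⊞ c, b ⊠ b ⊠ c ⊠ j, b ⊠ c ⊠ j ⊠ j) ⊠ j ⊠ j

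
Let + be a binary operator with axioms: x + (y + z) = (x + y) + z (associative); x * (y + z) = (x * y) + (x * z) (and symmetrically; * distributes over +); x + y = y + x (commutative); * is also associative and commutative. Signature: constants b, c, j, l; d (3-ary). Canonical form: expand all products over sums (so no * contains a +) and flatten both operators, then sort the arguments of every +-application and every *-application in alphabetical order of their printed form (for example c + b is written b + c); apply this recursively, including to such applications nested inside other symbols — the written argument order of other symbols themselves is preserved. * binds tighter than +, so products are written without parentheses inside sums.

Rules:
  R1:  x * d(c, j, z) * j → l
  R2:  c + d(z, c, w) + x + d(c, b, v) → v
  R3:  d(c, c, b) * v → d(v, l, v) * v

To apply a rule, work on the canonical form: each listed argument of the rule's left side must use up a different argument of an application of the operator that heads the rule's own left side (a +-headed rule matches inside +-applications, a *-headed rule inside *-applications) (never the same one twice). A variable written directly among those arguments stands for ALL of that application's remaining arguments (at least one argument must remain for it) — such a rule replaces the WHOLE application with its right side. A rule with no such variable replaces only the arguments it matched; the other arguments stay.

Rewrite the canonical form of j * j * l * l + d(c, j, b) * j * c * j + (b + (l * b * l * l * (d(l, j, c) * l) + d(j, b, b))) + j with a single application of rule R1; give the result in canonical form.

Answer: b + b * d(l, j, c) * l * l * l * l + d(j, b, b) + j + j * j * l * l + l

Derivation:
Canonical form:  b + b * d(l, j, c) * l * l * l * l + c * d(c, j, b) * j * j + d(j, b, b) + j + j * j * l * l
Apply R1:  consuming d(c, j, b), j;  x := c * j, z := b
The variable takes the whole remainder — replace the entire application.
Result:  b + b * d(l, j, c) * l * l * l * l + d(j, b, b) + j + j * j * l * l + l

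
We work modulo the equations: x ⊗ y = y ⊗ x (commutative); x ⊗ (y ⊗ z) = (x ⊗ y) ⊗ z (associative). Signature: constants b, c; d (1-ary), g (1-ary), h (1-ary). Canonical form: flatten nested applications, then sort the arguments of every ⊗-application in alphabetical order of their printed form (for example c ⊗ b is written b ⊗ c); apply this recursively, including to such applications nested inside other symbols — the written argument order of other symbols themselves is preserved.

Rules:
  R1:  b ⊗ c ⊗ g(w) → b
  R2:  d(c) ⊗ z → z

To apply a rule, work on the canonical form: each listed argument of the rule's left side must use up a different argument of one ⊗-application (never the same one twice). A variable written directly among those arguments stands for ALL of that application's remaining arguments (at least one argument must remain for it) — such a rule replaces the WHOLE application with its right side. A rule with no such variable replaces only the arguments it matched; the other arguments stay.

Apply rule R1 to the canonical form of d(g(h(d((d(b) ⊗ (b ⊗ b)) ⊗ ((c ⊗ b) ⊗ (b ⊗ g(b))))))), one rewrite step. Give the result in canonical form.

Canonical form:  d(g(h(d(b ⊗ b ⊗ b ⊗ b ⊗ c ⊗ d(b) ⊗ g(b)))))
Apply R1:  consuming b, c, g(b);  w := b
Giving:  d(g(h(d(b ⊗ b ⊗ b ⊗ b ⊗ d(b)))))

Answer: d(g(h(d(b ⊗ b ⊗ b ⊗ b ⊗ d(b)))))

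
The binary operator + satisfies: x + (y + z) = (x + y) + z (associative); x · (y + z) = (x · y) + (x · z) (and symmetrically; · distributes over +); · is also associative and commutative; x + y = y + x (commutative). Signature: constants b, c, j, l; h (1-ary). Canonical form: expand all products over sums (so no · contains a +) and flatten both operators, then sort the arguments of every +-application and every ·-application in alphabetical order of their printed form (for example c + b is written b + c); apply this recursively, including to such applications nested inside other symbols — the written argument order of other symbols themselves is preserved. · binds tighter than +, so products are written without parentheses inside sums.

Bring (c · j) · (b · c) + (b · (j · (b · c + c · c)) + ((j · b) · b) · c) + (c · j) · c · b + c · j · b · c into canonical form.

Distribute:  b · c · c · j + b · b · c · j + b · c · c · j + b · b · c · j + b · c · c · j + b · c · c · j
Order the arguments:  b · b · c · j + b · b · c · j + b · c · c · j + b · c · c · j + b · c · c · j + b · c · c · j

Answer: b · b · c · j + b · b · c · j + b · c · c · j + b · c · c · j + b · c · c · j + b · c · c · j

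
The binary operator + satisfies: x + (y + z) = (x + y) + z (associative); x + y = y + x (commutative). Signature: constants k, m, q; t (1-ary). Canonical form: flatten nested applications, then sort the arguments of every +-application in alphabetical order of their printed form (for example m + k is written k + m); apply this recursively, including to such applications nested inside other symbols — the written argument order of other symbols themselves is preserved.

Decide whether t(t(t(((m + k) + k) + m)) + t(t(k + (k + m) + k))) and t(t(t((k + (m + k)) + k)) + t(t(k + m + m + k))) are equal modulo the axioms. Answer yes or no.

Left:  t(t(t(((m + k) + k) + m)) + t(t(k + (k + m) + k)))
  Focus inside:  t(t(((m + k) + k) + m)) + t(t(k + (k + m) + k))
  Inside:  t(t(((m + k) + k) + m))  →  t(t(k + k + m + m))
  Inside:  t(t(k + (k + m) + k))  →  t(t(k + k + k + m))
  Order the arguments:  t(t(k + k + k + m)) + t(t(k + k + m + m))
  Rebuild:  t(t(t(k + k + k + m)) + t(t(k + k + m + m)))
Right:  t(t(t((k + (m + k)) + k)) + t(t(k + m + m + k)))
  Work inside:  t(t((k + (m + k)) + k)) + t(t(k + m + m + k))
  Simplify inside:  t(t((k + (m + k)) + k))  →  t(t(k + k + k + m))
  Canonicalize subterm:  t(t(k + m + m + k))  →  t(t(k + k + m + m))
  Sort:  t(t(k + k + k + m)) + t(t(k + k + m + m))
  Reassemble:  t(t(t(k + k + k + m)) + t(t(k + k + m + m)))

Answer: yes — both canonical forms are t(t(t(k + k + k + m)) + t(t(k + k + m + m)))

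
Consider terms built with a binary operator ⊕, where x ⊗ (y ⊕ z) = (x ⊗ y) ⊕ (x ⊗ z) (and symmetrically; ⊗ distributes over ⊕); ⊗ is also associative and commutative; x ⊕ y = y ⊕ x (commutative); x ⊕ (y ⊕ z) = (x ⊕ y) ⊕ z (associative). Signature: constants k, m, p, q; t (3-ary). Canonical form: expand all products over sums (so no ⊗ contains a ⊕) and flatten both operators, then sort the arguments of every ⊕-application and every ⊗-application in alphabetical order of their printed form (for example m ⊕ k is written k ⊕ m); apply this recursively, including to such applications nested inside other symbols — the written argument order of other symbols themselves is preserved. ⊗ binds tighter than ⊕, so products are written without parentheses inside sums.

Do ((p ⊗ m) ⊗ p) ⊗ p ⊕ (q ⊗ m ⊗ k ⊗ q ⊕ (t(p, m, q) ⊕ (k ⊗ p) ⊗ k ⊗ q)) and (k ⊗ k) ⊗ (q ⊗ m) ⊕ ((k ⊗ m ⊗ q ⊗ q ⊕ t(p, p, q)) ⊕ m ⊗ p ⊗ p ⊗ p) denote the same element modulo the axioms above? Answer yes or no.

Answer: no — k ⊗ k ⊗ p ⊗ q ⊕ k ⊗ m ⊗ q ⊗ q ⊕ m ⊗ p ⊗ p ⊗ p ⊕ t(p, m, q) vs k ⊗ k ⊗ m ⊗ q ⊕ k ⊗ m ⊗ q ⊗ q ⊕ m ⊗ p ⊗ p ⊗ p ⊕ t(p, p, q)

Derivation:
Left:  ((p ⊗ m) ⊗ p) ⊗ p ⊕ (q ⊗ m ⊗ k ⊗ q ⊕ (t(p, m, q) ⊕ (k ⊗ p) ⊗ k ⊗ q))
  Flatten:  m ⊗ p ⊗ p ⊗ p ⊕ k ⊗ m ⊗ q ⊗ q ⊕ t(p, m, q) ⊕ k ⊗ k ⊗ p ⊗ q
  Order the arguments:  k ⊗ k ⊗ p ⊗ q ⊕ k ⊗ m ⊗ q ⊗ q ⊕ m ⊗ p ⊗ p ⊗ p ⊕ t(p, m, q)
Right:  (k ⊗ k) ⊗ (q ⊗ m) ⊕ ((k ⊗ m ⊗ q ⊗ q ⊕ t(p, p, q)) ⊕ m ⊗ p ⊗ p ⊗ p)
  Flatten:  k ⊗ k ⊗ m ⊗ q ⊕ k ⊗ m ⊗ q ⊗ q ⊕ t(p, p, q) ⊕ m ⊗ p ⊗ p ⊗ p
  Order the arguments:  k ⊗ k ⊗ m ⊗ q ⊕ k ⊗ m ⊗ q ⊗ q ⊕ m ⊗ p ⊗ p ⊗ p ⊕ t(p, p, q)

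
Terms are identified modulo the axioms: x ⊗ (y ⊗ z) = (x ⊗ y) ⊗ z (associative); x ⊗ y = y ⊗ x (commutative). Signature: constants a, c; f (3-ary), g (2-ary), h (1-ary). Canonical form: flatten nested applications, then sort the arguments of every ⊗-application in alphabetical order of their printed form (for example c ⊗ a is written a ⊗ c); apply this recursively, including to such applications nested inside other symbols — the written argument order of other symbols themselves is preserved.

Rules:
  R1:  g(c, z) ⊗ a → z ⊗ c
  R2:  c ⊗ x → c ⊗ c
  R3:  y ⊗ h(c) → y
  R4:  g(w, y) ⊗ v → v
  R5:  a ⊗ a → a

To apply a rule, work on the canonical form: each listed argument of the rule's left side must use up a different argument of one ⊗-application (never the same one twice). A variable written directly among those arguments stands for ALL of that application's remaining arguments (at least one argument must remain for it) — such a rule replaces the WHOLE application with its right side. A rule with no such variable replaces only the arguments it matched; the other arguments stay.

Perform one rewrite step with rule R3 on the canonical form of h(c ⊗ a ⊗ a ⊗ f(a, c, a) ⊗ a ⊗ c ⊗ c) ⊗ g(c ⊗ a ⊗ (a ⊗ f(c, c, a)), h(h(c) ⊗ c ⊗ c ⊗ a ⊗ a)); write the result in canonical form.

Answer: g(a ⊗ a ⊗ c ⊗ f(c, c, a), h(a ⊗ a ⊗ c ⊗ c)) ⊗ h(a ⊗ a ⊗ a ⊗ c ⊗ c ⊗ c ⊗ f(a, c, a))

Derivation:
Canonical form:  g(a ⊗ a ⊗ c ⊗ f(c, c, a), h(a ⊗ a ⊗ c ⊗ c ⊗ h(c))) ⊗ h(a ⊗ a ⊗ a ⊗ c ⊗ c ⊗ c ⊗ f(a, c, a))
R3 matches:  uses h(c);  y := a ⊗ a ⊗ c ⊗ c
The extension variable absorbs all remaining arguments, so the whole application is rewritten.
Giving:  g(a ⊗ a ⊗ c ⊗ f(c, c, a), h(a ⊗ a ⊗ c ⊗ c)) ⊗ h(a ⊗ a ⊗ a ⊗ c ⊗ c ⊗ c ⊗ f(a, c, a))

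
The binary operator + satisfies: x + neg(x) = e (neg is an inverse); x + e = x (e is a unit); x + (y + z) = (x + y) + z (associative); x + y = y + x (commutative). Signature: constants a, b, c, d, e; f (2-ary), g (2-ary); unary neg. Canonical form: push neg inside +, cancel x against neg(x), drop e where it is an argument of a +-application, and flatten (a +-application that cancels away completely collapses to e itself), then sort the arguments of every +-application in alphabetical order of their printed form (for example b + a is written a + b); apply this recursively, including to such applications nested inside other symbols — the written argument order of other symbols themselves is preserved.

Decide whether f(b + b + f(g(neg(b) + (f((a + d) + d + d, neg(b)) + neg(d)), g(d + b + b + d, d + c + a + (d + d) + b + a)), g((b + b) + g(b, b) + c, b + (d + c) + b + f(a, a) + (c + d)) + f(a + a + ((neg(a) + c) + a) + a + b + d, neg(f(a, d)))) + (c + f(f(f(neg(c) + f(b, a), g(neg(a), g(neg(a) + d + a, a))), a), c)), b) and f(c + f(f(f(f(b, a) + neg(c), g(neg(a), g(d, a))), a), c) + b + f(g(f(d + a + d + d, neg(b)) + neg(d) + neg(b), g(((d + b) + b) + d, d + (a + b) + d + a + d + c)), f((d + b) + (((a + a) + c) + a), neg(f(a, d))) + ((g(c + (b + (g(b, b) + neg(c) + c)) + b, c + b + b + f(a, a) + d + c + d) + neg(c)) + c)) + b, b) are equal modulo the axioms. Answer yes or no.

Answer: yes — both canonical forms are f(b + b + c + f(f(f(f(b, a) + neg(c), g(neg(a), g(d, a))), a), c) + f(g(f(a + d + d + d, neg(b)) + neg(b) + neg(d), g(b + b + d + d, a + a + b + c + d + d + d)), f(a + a + a + b + c + d, neg(f(a, d))) + g(b + b + c + g(b, b), b + b + c + c + d + d + f(a, a))), b)

Derivation:
Left:  f(b + b + f(g(neg(b) + (f((a + d) + d + d, neg(b)) + neg(d)), g(d + b + b + d, d + c + a + (d + d) + b + a)), g((b + b) + g(b, b) + c, b + (d + c) + b + f(a, a) + (c + d)) + f(a + a + ((neg(a) + c) + a) + a + b + d, neg(f(a, d)))) + (c + f(f(f(neg(c) + f(b, a), g(neg(a), g(neg(a) + d + a, a))), a), c)), b)
  Focus inside:  b + b + f(g(neg(b) + (f((a + d) + d + d, neg(b)) + neg(d)), g(d + b + b + d, d + c + a + (d + d) + b + a)), g((b + b) + g(b, b) + c, b + (d + c) + b + f(a, a) + (c + d)) + f(a + a + ((neg(a) + c) + a) + a + b + d, neg(f(a, d)))) + (c + f(f(f(neg(c) + f(b, a), g(neg(a), g(neg(a) + d + a, a))), a), c))
  Collect:  b + b + f(g(f(a + d + d + d, neg(b)) + neg(b) + neg(d), g(b + b + d + d, a + a + b + c + d + d + d)), f(a + a + a + b + c + d, neg(f(a, d))) + g(b + b + c + g(b, b), b + b + c + c + d + d + f(a, a))) + c + f(f(f(f(b, a) + neg(c), g(neg(a), g(d, a))), a), c)
  Sort:  b + b + c + f(f(f(f(b, a) + neg(c), g(neg(a), g(d, a))), a), c) + f(g(f(a + d + d + d, neg(b)) + neg(b) + neg(d), g(b + b + d + d, a + a + b + c + d + d + d)), f(a + a + a + b + c + d, neg(f(a, d))) + g(b + b + c + g(b, b), b + b + c + c + d + d + f(a, a)))
  Reassemble:  f(b + b + c + f(f(f(f(b, a) + neg(c), g(neg(a), g(d, a))), a), c) + f(g(f(a + d + d + d, neg(b)) + neg(b) + neg(d), g(b + b + d + d, a + a + b + c + d + d + d)), f(a + a + a + b + c + d, neg(f(a, d))) + g(b + b + c + g(b, b), b + b + c + c + d + d + f(a, a))), b)
Right:  f(c + f(f(f(f(b, a) + neg(c), g(neg(a), g(d, a))), a), c) + b + f(g(f(d + a + d + d, neg(b)) + neg(d) + neg(b), g(((d + b) + b) + d, d + (a + b) + d + a + d + c)), f((d + b) + (((a + a) + c) + a), neg(f(a, d))) + ((g(c + (b + (g(b, b) + neg(c) + c)) + b, c + b + b + f(a, a) + d + c + d) + neg(c)) + c)) + b, b)
  Descend into:  c + f(f(f(f(b, a) + neg(c), g(neg(a), g(d, a))), a), c) + b + f(g(f(d + a + d + d, neg(b)) + neg(d) + neg(b), g(((d + b) + b) + d, d + (a + b) + d + a + d + c)), f((d + b) + (((a + a) + c) + a), neg(f(a, d))) + ((g(c + (b + (g(b, b) + neg(c) + c)) + b, c + b + b + f(a, a) + d + c + d) + neg(c)) + c)) + b
  Combine occurrences:  c + f(f(f(f(b, a) + neg(c), g(neg(a), g(d, a))), a), c) + b + b + f(g(f(a + d + d + d, neg(b)) + neg(b) + neg(d), g(b + b + d + d, a + a + b + c + d + d + d)), f(a + a + a + b + c + d, neg(f(a, d))) + g(b + b + c + g(b, b), b + b + c + c + d + d + f(a, a)))
  Sort:  b + b + c + f(f(f(f(b, a) + neg(c), g(neg(a), g(d, a))), a), c) + f(g(f(a + d + d + d, neg(b)) + neg(b) + neg(d), g(b + b + d + d, a + a + b + c + d + d + d)), f(a + a + a + b + c + d, neg(f(a, d))) + g(b + b + c + g(b, b), b + b + c + c + d + d + f(a, a)))
  Put back:  f(b + b + c + f(f(f(f(b, a) + neg(c), g(neg(a), g(d, a))), a), c) + f(g(f(a + d + d + d, neg(b)) + neg(b) + neg(d), g(b + b + d + d, a + a + b + c + d + d + d)), f(a + a + a + b + c + d, neg(f(a, d))) + g(b + b + c + g(b, b), b + b + c + c + d + d + f(a, a))), b)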